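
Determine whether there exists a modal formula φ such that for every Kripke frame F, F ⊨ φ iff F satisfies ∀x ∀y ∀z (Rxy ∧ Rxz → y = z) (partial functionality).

The condition is partial functionality. A defining modal formula is ◇r → □r.
Suppose ◇r→□r is valid. Take Rxy, Rxz and set V(r)={y}. Then ◇r at x, so □r at x, so r at z, i.e. z=y.

Definable; ◇r → □r defines it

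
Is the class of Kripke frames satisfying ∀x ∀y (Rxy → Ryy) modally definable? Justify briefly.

The condition is shift-reflexivity. A defining modal formula is □(□q → q).

Definable; □(□q → q) defines it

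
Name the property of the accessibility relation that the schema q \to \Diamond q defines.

Reflexivity

This is a form of the T axiom.
Its frame correspondent is reflexivity — \forall x Rxx.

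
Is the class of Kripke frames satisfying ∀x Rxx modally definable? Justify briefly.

Yes — defined by □r → r

Yes: it is reflexivity, defined by the T schema □r → r.
Suppose □r→r is valid. At any x set V(r)={w : Rxw}. Then □r holds at x, so r holds at x, i.e. Rxx.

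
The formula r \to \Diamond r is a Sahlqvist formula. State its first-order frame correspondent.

reflexivity: \forall x Rxx

Equivalently (dual form): □r → r.
Suppose □r→r is valid. At any x set V(r)={w : Rxw}. Then □r holds at x, so r holds at x, i.e. Rxx.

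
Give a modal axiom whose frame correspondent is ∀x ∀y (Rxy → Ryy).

The condition is shift-reflexivity. The T□ schema □(□s → s) defines it.
Suppose □(□s→s) is valid. Take Rxy and set V(s)={w : Ryw}. Then at y, □s holds; since □(□s→s) at x, □s→s at y, so s at y, i.e. Ryy.

□(□s → s)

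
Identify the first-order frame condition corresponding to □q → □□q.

Transitivity

Suppose □q→□□q is valid. Take Rxy, Ryz and set V(q)={w : Rxw}. Then □q at x, so □□q at x, so □q at y, so q at z, i.e. Rxz.
The converse is a direct semantic check.
So the correspondent is transitivity.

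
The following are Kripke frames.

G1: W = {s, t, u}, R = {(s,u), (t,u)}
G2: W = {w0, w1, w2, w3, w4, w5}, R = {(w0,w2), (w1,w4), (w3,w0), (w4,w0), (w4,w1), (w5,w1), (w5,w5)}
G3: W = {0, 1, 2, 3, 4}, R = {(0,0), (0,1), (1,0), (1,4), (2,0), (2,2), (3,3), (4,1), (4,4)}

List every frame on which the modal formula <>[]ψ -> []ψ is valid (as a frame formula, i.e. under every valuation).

This is the axiom for the Euclidean property; its first-order frame correspondent is forall x forall y forall z (Rxy & Rxz -> Ryz).
G1: fails — Rsu and Rsu but not Ruu.
G2: fails — Rw0w2 and Rw0w2 but not Rw2w2.
G3: fails — R01 and R01 but not R11.
Valid on no frame.

none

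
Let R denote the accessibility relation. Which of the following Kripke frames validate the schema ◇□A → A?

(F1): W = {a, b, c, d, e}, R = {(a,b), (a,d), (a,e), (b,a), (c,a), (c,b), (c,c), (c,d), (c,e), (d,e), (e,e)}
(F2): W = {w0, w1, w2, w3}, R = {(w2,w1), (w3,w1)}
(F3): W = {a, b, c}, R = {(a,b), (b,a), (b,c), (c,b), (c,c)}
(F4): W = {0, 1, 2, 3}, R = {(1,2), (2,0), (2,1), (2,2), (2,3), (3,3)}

(F3)

This is the axiom for a generalized confluence (Geach) condition; its first-order frame correspondent is ∀x ∀y (xRy → ∃w (yRw ∧ x = w)).
(F1): fails — aRd but no w with dRw and a=w.
(F2): fails — w2Rw1 but no w with w1Rw and w2=w.
(F3): holds.
(F4): fails — 2R0 but no w with 0Rw and 2=w.
Valid on: (F3).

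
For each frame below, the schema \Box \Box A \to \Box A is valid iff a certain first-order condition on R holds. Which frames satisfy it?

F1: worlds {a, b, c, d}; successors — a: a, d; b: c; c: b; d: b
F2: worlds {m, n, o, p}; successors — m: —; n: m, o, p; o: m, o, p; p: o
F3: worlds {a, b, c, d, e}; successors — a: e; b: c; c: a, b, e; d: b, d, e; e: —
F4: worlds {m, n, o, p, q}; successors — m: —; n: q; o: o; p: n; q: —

The schema corresponds to density: \forall x \forall y (Rxy \to \exists z (Rxz \wedge Rzy)).
F1: fails — Rbc but no z with Rbz and Rzc.
F2: condition met.
F3: fails — Rbc but no z with Rbz and Rzc.
F4: fails — Rnq but no z with Rnz and Rzq.
Valid on: F2.

F2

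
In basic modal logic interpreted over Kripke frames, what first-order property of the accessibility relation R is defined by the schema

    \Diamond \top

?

◇⊤ holds at w iff w has a successor, so frame-validity of ◇⊤ is exactly seriality. Equivalently via □φ → ◇φ:
Suppose □φ→◇φ is valid. At any x set V(φ)=W. Then □φ at x, so ◇φ at x, so x has a successor.
Conversely, any frame satisfying \forall x \exists y Rxy validates the schema.
So the correspondent is seriality.

seriality: \forall x \exists y Rxy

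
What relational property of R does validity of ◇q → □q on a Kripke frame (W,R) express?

Suppose ◇q→□q is valid. Take Rxy, Rxz and set V(q)={y}. Then ◇q at x, so □q at x, so q at z, i.e. z=y.
Conversely, any frame satisfying ∀x ∀y ∀z (Rxy ∧ Rxz → y = z) validates the schema.
So the correspondent is partial functionality.

partial functionality: ∀x ∀y ∀z (Rxy ∧ Rxz → y = z)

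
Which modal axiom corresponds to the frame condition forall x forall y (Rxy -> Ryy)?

□(□p → p)

The condition is shift-reflexivity. The T□ schema □(□p → p) defines it.
Suppose □(□p→p) is valid. Take Rxy and set V(p)={w : Ryw}. Then at y, □p holds; since □(□p→p) at x, □p→p at y, so p at y, i.e. Ryy.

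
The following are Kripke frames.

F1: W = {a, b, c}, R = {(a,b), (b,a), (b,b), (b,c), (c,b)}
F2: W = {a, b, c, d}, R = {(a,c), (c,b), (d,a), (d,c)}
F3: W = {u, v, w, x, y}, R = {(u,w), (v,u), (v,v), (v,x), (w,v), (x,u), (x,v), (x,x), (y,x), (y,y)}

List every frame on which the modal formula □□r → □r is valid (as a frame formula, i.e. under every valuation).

F1

The schema corresponds to density: ∀x ∀y (Rxy → ∃z (Rxz ∧ Rzy)).
F1: ✓.
F2: fails — Rac but no z with Raz and Rzc.
F3: fails — Ruw but no z with Ruz and Rzw.
Valid on: F1.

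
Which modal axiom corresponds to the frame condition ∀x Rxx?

□r → r

A defining formula is □r → r (the T axiom).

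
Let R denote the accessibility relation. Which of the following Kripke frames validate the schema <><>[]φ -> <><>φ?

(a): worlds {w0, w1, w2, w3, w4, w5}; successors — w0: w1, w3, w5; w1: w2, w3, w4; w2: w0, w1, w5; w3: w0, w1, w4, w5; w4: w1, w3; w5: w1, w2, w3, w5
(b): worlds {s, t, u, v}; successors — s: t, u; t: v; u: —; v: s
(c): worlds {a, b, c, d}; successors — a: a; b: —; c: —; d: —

(a), (c)

The schema corresponds to a generalized confluence (Geach) condition: forall x forall y (x R^2 y -> exists w (yRw & x R^2 w)).
(a): holds.
(b): fails — sR²v but no w with vRw and sR²w.
(c): holds.
Valid on: (a), (c).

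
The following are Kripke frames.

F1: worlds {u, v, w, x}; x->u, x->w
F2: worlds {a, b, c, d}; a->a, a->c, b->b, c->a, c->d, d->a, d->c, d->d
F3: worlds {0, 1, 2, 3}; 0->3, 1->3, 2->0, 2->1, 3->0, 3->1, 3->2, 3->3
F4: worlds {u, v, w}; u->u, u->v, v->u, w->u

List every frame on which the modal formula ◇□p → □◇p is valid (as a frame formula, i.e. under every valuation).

This is the axiom for convergence; its first-order frame correspondent is ∀x ∀y ∀z (Rxy ∧ Rxz → ∃w (Ryw ∧ Rzw)).
F1: fails — Rxw and Rxw but w and w have no common successor.
F2: ✓.
F3: fails — R32 and R31 but 2 and 1 have no common successor.
F4: ✓.
Valid on: F2, F4.

F2, F4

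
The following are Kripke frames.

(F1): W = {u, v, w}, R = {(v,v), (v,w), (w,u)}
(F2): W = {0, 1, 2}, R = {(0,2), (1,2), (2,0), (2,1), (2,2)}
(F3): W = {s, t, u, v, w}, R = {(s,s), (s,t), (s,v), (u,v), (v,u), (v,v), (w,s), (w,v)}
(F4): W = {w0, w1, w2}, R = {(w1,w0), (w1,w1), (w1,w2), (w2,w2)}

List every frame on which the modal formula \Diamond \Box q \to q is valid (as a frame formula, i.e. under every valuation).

The schema corresponds to symmetry: \forall x \forall y (Rxy \to Ryx).
(F1): fails — Rwu but not Ruw.
(F2): holds.
(F3): fails — Rsv but not Rvs.
(F4): fails — Rw1w2 but not Rw2w1.
Valid on: (F2).

(F2)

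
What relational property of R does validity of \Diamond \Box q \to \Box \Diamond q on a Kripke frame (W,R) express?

convergence

Suppose ◇□q→□◇q is valid. Take Rxy, Rxz and set V(q)={w : Ryw}. Then □q at y so ◇□q at x, so □◇q at x, so ◇q at z, giving w with Rzw and Ryw.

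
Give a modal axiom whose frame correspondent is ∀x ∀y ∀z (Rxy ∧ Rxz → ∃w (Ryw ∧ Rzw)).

A defining formula is ◇□p → □◇p (the .2 axiom).
Suppose ◇□p→□◇p is valid. Take Rxy, Rxz and set V(p)={w : Ryw}. Then □p at y so ◇□p at x, so □◇p at x, so ◇p at z, giving w with Rzw and Ryw.

◇□p → □◇p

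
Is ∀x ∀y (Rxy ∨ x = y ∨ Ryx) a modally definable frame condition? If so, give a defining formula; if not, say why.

Not modally definable

Any modally definable frame class is closed under disjoint unions.
Take 3 disjoint single-world reflexive frames: each is trivially connected, but their disjoint union has 3 worlds with no edge between distinct components, so it is not connected.
Hence connectedness of R is not modally definable.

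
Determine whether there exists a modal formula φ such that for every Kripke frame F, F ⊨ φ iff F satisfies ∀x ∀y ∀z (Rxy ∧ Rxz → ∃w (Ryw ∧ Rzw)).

Yes, by ◇□p → □◇p

Yes: it is convergence, defined by the .2 schema ◇□p → □◇p.
Suppose ◇□p→□◇p is valid. Take Rxy, Rxz and set V(p)={w : Ryw}. Then □p at y so ◇□p at x, so □◇p at x, so ◇p at z, giving w with Rzw and Ryw.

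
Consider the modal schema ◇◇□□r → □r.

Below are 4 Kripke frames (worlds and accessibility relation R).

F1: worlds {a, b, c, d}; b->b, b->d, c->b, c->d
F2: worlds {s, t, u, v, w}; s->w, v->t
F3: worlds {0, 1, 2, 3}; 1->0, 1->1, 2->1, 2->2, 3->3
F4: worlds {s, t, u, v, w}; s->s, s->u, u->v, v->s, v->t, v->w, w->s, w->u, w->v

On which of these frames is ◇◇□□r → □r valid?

The schema corresponds to a generalized confluence (Geach) condition: ∀x ∀y ∀z ((xR²y ∧ xRz) → ∃w (yR²w ∧ z = w)).
F1: fails — bR²d, bRb but no w with dR²w and b=w.
F2: holds.
F3: fails — 1R²0, 1R0 but no w with 0R²w and 0=w.
F4: fails — sR²u, sRu but no w* with uR²w* and u=w*.

F2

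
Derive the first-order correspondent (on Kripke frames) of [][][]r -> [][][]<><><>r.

This is a Sahlqvist (Geach-type) schema ◇^0□^3r → □^3◇^3r.
Minimal-valuation argument: fix x; take any y with xR^0y and any z with xR^3z. Set V(r) to the set of worlds R-reachable from y in exactly 3 steps. Then □^3r holds at y, so the antecedent holds at x; validity forces ◇^3r at z, giving a w with zR^3w and yR^3w.
First-order correspondent: forall x forall z (x R^3 z -> exists w (x R^3 w & z R^3 w)).

forall x forall z (x R^3 z -> exists w (x R^3 w & z R^3 w))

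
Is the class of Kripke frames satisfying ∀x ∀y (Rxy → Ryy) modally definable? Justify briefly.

Definable; □(□p → p) defines it

The condition is shift-reflexivity. A defining modal formula is □(□p → p).
Suppose □(□p→p) is valid. Take Rxy and set V(p)={w : Ryw}. Then at y, □p holds; since □(□p→p) at x, □p→p at y, so p at y, i.e. Ryy.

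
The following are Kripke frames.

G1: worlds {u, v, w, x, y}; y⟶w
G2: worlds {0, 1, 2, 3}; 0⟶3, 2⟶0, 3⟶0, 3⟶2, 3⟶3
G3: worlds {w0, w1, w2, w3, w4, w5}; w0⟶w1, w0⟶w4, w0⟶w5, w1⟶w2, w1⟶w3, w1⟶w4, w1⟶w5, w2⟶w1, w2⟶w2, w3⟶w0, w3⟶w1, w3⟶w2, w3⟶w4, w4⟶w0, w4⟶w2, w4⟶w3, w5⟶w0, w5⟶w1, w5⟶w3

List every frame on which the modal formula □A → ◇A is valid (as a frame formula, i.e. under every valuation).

G3

This is the axiom for seriality; its first-order frame correspondent is ∀x ∃y Rxy.
G1: fails — world u has no successor.
G2: fails — world 1 has no successor.
G3: condition met.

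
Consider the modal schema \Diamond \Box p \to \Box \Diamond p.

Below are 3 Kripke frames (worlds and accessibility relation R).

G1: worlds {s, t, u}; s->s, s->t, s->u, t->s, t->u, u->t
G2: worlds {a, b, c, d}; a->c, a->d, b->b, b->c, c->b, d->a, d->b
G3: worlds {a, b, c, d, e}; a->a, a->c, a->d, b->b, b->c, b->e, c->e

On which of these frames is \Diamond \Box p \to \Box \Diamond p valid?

G2

Frame correspondent (Sahlqvist): \forall x \forall y \forall z (Rxy \wedge Rxz \to \exists w (Ryw \wedge Rzw)) — i.e. convergence.
G1: fails — Rsu and Rst but u and t have no common successor.
G2: ✓.
G3: fails — Raa and Rac but a and c have no common successor.
Valid on: G2.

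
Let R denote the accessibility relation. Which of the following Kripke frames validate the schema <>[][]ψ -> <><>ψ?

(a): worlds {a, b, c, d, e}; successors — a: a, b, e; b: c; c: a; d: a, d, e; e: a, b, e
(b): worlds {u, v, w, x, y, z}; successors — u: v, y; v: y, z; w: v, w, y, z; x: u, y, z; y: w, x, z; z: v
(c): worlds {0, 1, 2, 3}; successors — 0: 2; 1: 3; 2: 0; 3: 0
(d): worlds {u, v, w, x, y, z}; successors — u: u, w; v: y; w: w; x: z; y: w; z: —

(a), (b)

This is the axiom for a generalized confluence (Geach) condition; its first-order frame correspondent is forall x forall y (xRy -> exists w (y R^2 w & x R^2 w)).
(a): condition met.
(b): condition met.
(c): fails — 0R2 but no w with 2R²w and 0R²w.
(d): fails — xRz but no t with zR²t and xR²t.
Valid on: (a), (b).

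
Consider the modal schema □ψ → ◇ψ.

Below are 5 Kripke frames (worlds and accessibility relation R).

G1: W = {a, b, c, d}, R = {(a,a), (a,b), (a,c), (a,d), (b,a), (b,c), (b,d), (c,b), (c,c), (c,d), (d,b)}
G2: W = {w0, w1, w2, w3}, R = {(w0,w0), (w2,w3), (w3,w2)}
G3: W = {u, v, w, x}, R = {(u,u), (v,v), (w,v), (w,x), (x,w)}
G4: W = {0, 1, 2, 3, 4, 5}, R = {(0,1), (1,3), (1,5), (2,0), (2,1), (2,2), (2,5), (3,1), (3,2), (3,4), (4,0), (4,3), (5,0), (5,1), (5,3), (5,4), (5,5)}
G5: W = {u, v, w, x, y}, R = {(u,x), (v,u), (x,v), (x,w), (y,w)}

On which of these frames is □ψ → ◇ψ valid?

The schema corresponds to seriality: ∀x ∃y Rxy.
G1: satisfies the condition.
G2: fails — world w1 has no successor.
G3: satisfies the condition.
G4: satisfies the condition.
G5: fails — world w has no successor.

G1, G3, G4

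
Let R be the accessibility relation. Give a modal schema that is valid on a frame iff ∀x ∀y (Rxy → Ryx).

s → □◇s

A defining formula is s → □◇s (the B axiom).
Suppose s→□◇s is valid. Take Rxy and set V(s)={x}. Then s at x, so □◇s at x, so ◇s at y, so some z with Ryz has s; z=x, i.e. Ryx.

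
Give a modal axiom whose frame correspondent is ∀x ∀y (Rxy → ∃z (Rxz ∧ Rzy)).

The condition is density. The C4 schema □□ψ → □ψ defines it.
Suppose □□ψ→□ψ is valid. Take Rxy and set V(ψ)={w : xR²w}. Then □□ψ at x, so □ψ at x, so ψ at y, i.e. ∃z(Rxz∧Rzy).

□□ψ → □ψ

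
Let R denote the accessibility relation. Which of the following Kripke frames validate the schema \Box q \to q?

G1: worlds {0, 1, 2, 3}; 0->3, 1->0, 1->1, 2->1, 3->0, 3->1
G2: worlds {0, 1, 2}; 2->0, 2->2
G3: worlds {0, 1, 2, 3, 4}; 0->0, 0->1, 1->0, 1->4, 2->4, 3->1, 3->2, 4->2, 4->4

Frame correspondent (Sahlqvist): \forall x Rxx — i.e. reflexivity.
G1: fails — world 0 does not see itself.
G2: fails — world 0 does not see itself.
G3: fails — world 1 does not see itself.

none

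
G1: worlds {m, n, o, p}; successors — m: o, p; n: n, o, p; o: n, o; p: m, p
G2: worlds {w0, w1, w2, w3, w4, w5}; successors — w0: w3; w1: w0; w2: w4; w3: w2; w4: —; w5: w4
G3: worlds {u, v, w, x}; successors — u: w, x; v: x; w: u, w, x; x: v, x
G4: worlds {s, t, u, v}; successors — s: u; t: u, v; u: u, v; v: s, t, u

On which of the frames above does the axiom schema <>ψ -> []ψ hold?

G2

Frame correspondent (Sahlqvist): forall x forall y forall z (Rxy & Rxz -> y = z) — i.e. partial functionality.
G1: fails — m sees both o and p.
G2: condition met.
G3: fails — u sees both w and x.
G4: fails — t sees both u and v.
Valid on: G2.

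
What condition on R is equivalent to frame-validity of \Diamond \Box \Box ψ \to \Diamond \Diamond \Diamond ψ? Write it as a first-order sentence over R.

\forall x \forall y (xRy \to \exists w (y R^2 w \wedge x R^3 w))

This is a Sahlqvist (Geach-type) schema ◇^1□^2ψ → □^0◇^3ψ.
First-order correspondent: \forall x \forall y (xRy \to \exists w (y R^2 w \wedge x R^3 w)).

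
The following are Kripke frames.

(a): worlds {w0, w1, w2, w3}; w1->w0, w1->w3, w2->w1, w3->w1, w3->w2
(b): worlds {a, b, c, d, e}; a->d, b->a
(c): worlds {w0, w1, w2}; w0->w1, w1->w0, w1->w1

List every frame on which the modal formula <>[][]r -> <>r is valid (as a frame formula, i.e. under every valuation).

The schema corresponds to a generalized confluence (Geach) condition: forall x forall y (xRy -> exists w (y R^2 w & xRw)).
(a): fails — w1Rw0 but no w with w0R²w and w1Rw.
(b): fails — aRd but no w with dR²w and aRw.
(c): ✓.

(c)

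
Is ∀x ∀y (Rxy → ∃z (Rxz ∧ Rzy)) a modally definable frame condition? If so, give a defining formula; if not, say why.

Yes, by □□p → □p

Yes: it is density, defined by the C4 schema □□p → □p.
Suppose □□p→□p is valid. Take Rxy and set V(p)={w : xR²w}. Then □□p at x, so □p at x, so p at y, i.e. ∃z(Rxz∧Rzy).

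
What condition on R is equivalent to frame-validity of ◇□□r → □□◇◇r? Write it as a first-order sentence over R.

∀x ∀y ∀z ((xRy ∧ xR²z) → ∃w (yR²w ∧ zR²w))

This is a Sahlqvist (Geach-type) schema ◇^1□^2r → □^2◇^2r.
Minimal-valuation argument: fix x; take any y with xR^1y and any z with xR^2z. Set V(r) to the set of worlds R-reachable from y in exactly 2 steps. Then □^2r holds at y, so the antecedent holds at x; validity forces ◇^2r at z, giving a w with zR^2w and yR^2w.
First-order correspondent: ∀x ∀y ∀z ((xRy ∧ xR²z) → ∃w (yR²w ∧ zR²w)).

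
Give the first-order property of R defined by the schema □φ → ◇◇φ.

∀x ∃w (xRw ∧ xR²w)

This is a Sahlqvist (Geach-type) schema ◇^0□^1φ → □^0◇^2φ.
Minimal-valuation argument: fix x; take any y with xR^0y and any z with xR^0z. Set V(φ) to the set of worlds R-reachable from y in exactly 1 step. Then □^1φ holds at y, so the antecedent holds at x; validity forces ◇^2φ at z, giving a w with zR^2w and yR^1w.
First-order correspondent: ∀x ∃w (xRw ∧ xR²w).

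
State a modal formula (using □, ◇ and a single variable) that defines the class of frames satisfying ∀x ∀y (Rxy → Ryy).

A defining formula is □(□r → r) (the T□ axiom).
Suppose □(□r→r) is valid. Take Rxy and set V(r)={w : Ryw}. Then at y, □r holds; since □(□r→r) at x, □r→r at y, so r at y, i.e. Ryy.

□(□r → r)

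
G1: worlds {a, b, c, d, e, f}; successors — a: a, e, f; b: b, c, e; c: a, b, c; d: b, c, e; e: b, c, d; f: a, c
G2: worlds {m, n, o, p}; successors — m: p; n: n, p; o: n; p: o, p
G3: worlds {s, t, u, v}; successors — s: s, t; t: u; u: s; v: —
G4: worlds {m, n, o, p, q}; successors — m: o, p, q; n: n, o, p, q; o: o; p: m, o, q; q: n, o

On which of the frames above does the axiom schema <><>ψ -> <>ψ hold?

The schema corresponds to transitivity: forall x forall y forall z (Rxy & Ryz -> Rxz).
G1: fails — Rbc and Rca but not Rba.
G2: fails — Ron and Rnp but not Rop.
G3: fails — Rus and Rst but not Rut.
G4: fails — Rpm and Rmp but not Rpp.

none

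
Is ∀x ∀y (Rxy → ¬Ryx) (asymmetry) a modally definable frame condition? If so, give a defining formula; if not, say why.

No — not modally definable

If a class were modally definable it would be closed under surjective bounded morphisms (Goldblatt–Thomason).
The 4-cycle (worlds s,t,u,v with s→t→u→v→s) is asymmetric. Mapping every world to a single reflexive point • is a surjective bounded morphism, and the reflexive point is not asymmetric (R•• but asymmetry requires ¬R••).
Hence asymmetry is not modally definable.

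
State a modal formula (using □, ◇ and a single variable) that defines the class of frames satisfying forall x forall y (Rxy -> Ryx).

This is symmetry; the standard corresponding axiom is B: s → □◇s.

s → □◇s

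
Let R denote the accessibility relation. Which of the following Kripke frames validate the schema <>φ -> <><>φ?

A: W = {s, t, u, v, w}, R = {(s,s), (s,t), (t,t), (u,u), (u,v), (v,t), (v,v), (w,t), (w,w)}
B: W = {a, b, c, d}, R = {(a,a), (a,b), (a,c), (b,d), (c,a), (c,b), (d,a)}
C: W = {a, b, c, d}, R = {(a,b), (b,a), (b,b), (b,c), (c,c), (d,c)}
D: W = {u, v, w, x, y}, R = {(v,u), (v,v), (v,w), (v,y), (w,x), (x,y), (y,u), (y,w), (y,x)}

The schema corresponds to a generalized confluence (Geach) condition: forall x forall y (xRy -> exists w (y = w & x R^2 w)).
A: satisfies the condition.
B: fails — bRd but no w with d=w and bR²w.
C: satisfies the condition.
D: fails — wRx but no t with x=t and wR²t.

A, C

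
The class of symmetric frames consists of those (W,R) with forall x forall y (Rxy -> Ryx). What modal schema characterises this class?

The condition is symmetry. The B schema q → □◇q defines it.
Suppose q→□◇q is valid. Take Rxy and set V(q)={x}. Then q at x, so □◇q at x, so ◇q at y, so some z with Ryz has q; z=x, i.e. Ryx.

q → □◇q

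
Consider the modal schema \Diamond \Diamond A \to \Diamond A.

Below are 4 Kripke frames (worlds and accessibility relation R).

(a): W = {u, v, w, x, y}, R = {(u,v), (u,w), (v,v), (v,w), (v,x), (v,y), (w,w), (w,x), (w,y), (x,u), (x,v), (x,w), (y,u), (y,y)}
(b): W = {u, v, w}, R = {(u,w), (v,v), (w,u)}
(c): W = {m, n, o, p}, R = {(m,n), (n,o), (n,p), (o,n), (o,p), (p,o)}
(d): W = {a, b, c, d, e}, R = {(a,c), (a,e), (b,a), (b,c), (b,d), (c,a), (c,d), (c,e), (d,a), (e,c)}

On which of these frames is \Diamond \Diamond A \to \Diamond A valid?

The schema corresponds to a generalized confluence (Geach) condition: \forall x \forall y (x R^2 y \to \exists w (y = w \wedge xRw)).
(a): fails — uR²x but no t with x=t and uRt.
(b): fails — uR²u but no t with u=t and uRt.
(c): fails — mR²o but no w with o=w and mRw.
(d): fails — aR²a but no w with a=w and aRw.

none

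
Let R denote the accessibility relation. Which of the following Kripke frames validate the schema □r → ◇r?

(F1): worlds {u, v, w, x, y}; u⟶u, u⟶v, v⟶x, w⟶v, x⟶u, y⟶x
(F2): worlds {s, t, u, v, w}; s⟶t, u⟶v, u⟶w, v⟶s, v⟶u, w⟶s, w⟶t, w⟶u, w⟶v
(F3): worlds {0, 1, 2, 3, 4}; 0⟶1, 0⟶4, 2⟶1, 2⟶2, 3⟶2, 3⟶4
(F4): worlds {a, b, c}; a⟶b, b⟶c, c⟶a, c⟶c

(F1), (F4)

The schema corresponds to seriality: ∀x ∃y Rxy.
(F1): ✓.
(F2): fails — world t has no successor.
(F3): fails — world 1 has no successor.
(F4): ✓.
Valid on: (F1), (F4).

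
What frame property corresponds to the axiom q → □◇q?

This is the B axiom.
Its frame correspondent is symmetry — ∀x ∀y (Rxy → Ryx).

symmetry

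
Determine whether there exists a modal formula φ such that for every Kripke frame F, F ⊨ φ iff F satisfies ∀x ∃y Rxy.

Yes: it is seriality, defined by the D schema □r → ◇r.
Suppose □r→◇r is valid. At any x set V(r)=W. Then □r at x, so ◇r at x, so x has a successor.

Yes, by □r → ◇r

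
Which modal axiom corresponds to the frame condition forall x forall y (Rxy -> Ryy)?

A defining formula is □(□p → p) (the T□ axiom).
Suppose □(□p→p) is valid. Take Rxy and set V(p)={w : Ryw}. Then at y, □p holds; since □(□p→p) at x, □p→p at y, so p at y, i.e. Ryy.

□(□p → p)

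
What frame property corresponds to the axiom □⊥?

□⊥ is valid iff no world has any successor (otherwise □⊥ fails at any world with one).
Conversely, any frame satisfying ∀x ∀y ¬Rxy validates the schema.
Frame condition: ∀x ∀y ¬Rxy.

Emptiness of R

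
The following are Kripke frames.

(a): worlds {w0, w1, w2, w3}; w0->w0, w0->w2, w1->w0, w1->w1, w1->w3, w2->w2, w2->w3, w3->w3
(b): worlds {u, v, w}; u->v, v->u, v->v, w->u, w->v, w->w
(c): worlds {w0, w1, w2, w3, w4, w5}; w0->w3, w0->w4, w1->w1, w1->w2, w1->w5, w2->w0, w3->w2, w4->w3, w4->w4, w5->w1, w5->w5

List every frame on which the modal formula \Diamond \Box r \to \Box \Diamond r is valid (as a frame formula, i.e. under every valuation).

(b)

Frame correspondent (Sahlqvist): \forall x \forall y \forall z (Rxy \wedge Rxz \to \exists w (Ryw \wedge Rzw)) — i.e. convergence.
(a): fails — Rw1w0 and Rw1w3 but w0 and w3 have no common successor.
(b): satisfies the condition.
(c): fails — Rw0w4 and Rw0w3 but w4 and w3 have no common successor.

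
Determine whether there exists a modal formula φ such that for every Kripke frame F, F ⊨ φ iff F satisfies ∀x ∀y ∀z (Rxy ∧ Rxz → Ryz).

This is a Sahlqvist condition; the 5 axiom ◇p → □◇p defines it.
Suppose ◇p→□◇p is valid. Take Rxy, Rxz and set V(p)={y}. Then ◇p at x, so □◇p at x, so ◇p at z, so some w with Rzw has p; w=y, i.e. Rzy. By symmetry of the argument, Ryz.

Yes — defined by ◇p → □◇p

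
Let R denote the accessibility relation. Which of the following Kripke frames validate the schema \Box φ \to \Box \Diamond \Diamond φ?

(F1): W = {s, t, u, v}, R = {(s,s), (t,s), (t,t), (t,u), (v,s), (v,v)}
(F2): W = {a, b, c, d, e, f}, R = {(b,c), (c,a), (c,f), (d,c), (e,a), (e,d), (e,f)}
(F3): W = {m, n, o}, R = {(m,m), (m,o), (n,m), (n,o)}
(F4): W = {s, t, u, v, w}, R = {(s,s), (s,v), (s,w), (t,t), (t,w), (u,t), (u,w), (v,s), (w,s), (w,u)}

The schema corresponds to a generalized confluence (Geach) condition: \forall x \forall z (xRz \to \exists w (xRw \wedge z R^2 w)).
(F1): fails — tRu but no w with tRw and uR²w.
(F2): fails — bRc but no w with bRw and cR²w.
(F3): fails — mRo but no w with mRw and oR²w.
(F4): satisfies the condition.

(F4)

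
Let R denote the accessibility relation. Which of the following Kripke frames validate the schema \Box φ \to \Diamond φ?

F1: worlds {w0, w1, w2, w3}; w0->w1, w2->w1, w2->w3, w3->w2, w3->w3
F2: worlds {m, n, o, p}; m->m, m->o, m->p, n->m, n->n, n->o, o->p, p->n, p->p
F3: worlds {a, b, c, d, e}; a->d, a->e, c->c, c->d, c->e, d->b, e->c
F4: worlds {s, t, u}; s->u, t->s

The schema corresponds to seriality: \forall x \exists y Rxy.
F1: fails — world w1 has no successor.
F2: condition met.
F3: fails — world b has no successor.
F4: fails — world u has no successor.
Valid on: F2.

F2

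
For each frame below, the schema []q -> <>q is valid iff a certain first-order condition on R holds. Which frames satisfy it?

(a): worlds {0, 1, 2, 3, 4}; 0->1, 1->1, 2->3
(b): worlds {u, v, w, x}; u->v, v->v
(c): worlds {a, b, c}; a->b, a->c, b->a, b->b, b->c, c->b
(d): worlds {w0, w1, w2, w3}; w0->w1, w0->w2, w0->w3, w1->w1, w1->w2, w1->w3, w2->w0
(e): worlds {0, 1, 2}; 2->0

Frame correspondent (Sahlqvist): forall x exists y Rxy — i.e. seriality.
(a): fails — world 3 has no successor.
(b): fails — world w has no successor.
(c): condition met.
(d): fails — world w3 has no successor.
(e): fails — world 0 has no successor.

(c)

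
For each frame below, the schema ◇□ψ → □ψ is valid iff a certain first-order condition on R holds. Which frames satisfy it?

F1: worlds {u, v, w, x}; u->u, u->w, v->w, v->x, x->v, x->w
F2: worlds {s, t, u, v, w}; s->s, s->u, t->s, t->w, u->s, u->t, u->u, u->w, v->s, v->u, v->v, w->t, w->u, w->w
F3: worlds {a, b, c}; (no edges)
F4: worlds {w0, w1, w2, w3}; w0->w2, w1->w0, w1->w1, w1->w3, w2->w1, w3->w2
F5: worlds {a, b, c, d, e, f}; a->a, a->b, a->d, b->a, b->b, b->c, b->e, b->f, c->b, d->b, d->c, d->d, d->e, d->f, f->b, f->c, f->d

This is the axiom for the Euclidean property; its first-order frame correspondent is ∀x ∀y ∀z (Rxy ∧ Rxz → Ryz).
F1: fails — Ruw and Ruw but not Rww.
F2: fails — Rts and Rtw but not Rsw.
F3: satisfies the condition.
F4: fails — Rw0w2 and Rw0w2 but not Rw2w2.
F5: fails — Rab and Rad but not Rbd.

F3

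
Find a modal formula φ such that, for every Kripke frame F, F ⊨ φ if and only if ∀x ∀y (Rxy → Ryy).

□(□ψ → ψ)

This is shift-reflexivity; the standard corresponding axiom is T□: □(□ψ → ψ).
Suppose □(□ψ→ψ) is valid. Take Rxy and set V(ψ)={w : Ryw}. Then at y, □ψ holds; since □(□ψ→ψ) at x, □ψ→ψ at y, so ψ at y, i.e. Ryy.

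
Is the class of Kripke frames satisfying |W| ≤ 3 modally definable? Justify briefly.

Any modally definable frame class is closed under disjoint unions.
Any modal formula valid on each of 4 disjoint one-world frames is valid on their disjoint union (validity is preserved under disjoint unions). Each one-world frame has |W|=1≤3, but the union has |W|=4.
So the class is not modally definable.

Not modally definable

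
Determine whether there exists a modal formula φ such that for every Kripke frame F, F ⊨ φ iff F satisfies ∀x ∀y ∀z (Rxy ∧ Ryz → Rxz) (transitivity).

Yes, by □p → □□p

The condition is transitivity. A defining modal formula is □p → □□p.
Suppose □p→□□p is valid. Take Rxy, Ryz and set V(p)={w : Rxw}. Then □p at x, so □□p at x, so □p at y, so p at z, i.e. Rxz.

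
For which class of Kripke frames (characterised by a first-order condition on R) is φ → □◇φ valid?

This is the B axiom.
It corresponds to symmetry: ∀x ∀y (Rxy → Ryx).

Symmetry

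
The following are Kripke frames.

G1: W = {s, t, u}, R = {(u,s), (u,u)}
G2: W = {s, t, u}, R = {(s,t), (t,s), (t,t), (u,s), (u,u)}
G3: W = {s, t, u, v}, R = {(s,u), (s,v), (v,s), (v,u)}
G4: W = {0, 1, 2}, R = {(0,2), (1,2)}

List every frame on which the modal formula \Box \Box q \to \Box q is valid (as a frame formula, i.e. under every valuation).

G1, G2

The schema corresponds to density: \forall x \forall y (Rxy \to \exists z (Rxz \wedge Rzy)).
G1: ✓.
G2: ✓.
G3: fails — Rsv but no z with Rsz and Rzv.
G4: fails — R12 but no z with R1z and Rz2.
Valid on: G1, G2.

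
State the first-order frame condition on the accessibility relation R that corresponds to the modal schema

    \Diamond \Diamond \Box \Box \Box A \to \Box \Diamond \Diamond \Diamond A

This is a Sahlqvist (Geach-type) schema ◇^2□^3A → □^1◇^3A.
First-order correspondent: \forall x \forall y \forall z ((x R^2 y \wedge xRz) \to \exists w (y R^3 w \wedge z R^3 w)).

\forall x \forall y \forall z ((x R^2 y \wedge xRz) \to \exists w (y R^3 w \wedge z R^3 w))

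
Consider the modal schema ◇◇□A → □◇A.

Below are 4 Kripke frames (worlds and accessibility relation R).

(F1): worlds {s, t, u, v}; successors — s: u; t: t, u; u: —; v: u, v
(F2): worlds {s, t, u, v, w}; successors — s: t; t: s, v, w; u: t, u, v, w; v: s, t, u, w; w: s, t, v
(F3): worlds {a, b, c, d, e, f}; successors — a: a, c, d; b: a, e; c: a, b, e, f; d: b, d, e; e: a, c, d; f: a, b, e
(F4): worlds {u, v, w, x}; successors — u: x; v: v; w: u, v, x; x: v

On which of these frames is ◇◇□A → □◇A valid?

(F3)

Frame correspondent (Sahlqvist): ∀x ∀y ∀z ((xR²y ∧ xRz) → ∃w (yRw ∧ zRw)) — i.e. a generalized confluence (Geach) condition.
(F1): fails — tR²t, tRu but no w with tRw and uRw.
(F2): fails — sR²s, sRt but no w* with sRw* and tRw*.
(F3): satisfies the condition.
(F4): fails — wR²v, wRu but no t with vRt and uRt.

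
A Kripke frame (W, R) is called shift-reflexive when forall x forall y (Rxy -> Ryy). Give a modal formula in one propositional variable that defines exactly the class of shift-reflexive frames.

□(□r → r)

The condition is shift-reflexivity. The T□ schema □(□r → r) defines it.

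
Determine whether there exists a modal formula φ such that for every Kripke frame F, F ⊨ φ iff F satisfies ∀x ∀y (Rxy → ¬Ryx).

No — not modally definable

Modal frame validity is preserved under surjective bounded morphisms.
The 4-cycle (worlds w0,w1,w2,w3 with w0→w1→w2→w3→w0) is asymmetric. Mapping every world to a single reflexive point • is a surjective bounded morphism, and the reflexive point is not asymmetric (R•• but asymmetry requires ¬R••).
So no modal formula (or set of formulas) defines exactly the asymmetric frames.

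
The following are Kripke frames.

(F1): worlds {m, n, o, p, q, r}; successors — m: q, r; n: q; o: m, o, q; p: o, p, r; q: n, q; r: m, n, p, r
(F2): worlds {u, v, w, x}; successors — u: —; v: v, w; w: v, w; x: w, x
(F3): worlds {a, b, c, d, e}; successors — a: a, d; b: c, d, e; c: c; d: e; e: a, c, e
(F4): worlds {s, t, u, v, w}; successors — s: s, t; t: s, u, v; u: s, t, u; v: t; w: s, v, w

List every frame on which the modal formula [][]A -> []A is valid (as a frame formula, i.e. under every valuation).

This is the axiom for density; its first-order frame correspondent is forall x forall y (Rxy -> exists z (Rxz & Rzy)).
(F1): ✓.
(F2): ✓.
(F3): fails — Rbd but no z with Rbz and Rzd.
(F4): fails — Rtv but no z with Rtz and Rzv.
Valid on: (F1), (F2).

(F1), (F2)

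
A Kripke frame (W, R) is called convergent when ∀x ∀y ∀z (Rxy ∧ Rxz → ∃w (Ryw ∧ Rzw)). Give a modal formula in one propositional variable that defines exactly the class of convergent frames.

A defining formula is ◇□q → □◇q (the .2 axiom).
Suppose ◇□q→□◇q is valid. Take Rxy, Rxz and set V(q)={w : Ryw}. Then □q at y so ◇□q at x, so □◇q at x, so ◇q at z, giving w with Rzw and Ryw.

◇□q → □◇q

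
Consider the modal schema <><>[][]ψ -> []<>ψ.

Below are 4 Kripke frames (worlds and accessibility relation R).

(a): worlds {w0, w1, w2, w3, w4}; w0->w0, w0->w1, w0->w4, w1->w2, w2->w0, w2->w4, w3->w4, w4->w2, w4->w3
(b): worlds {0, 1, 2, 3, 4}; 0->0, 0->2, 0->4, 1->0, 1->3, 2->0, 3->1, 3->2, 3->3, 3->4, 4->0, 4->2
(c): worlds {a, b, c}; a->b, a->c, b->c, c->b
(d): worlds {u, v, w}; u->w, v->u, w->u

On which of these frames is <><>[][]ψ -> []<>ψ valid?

The schema corresponds to a generalized confluence (Geach) condition: forall x forall y forall z ((x R^2 y & xRz) -> exists w (y R^2 w & zRw)).
(a): fails — w0R²w1, w0Rw1 but no w with w1R²w and w1Rw.
(b): satisfies the condition.
(c): fails — aR²b, aRb but no w with bR²w and bRw.
(d): satisfies the condition.
Valid on: (b), (d).

(b), (d)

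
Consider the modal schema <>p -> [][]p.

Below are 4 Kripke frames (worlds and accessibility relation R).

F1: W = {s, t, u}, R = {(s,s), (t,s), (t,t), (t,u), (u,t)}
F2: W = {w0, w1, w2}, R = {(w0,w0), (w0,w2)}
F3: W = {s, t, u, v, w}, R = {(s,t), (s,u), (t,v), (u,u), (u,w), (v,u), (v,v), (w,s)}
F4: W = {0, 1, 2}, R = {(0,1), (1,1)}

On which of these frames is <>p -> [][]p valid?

This is the axiom for a generalized confluence (Geach) condition; its first-order frame correspondent is forall x forall y forall z ((xRy & x R^2 z) -> exists w (y = w & z = w)).
F1: fails — tRs, tR²t but s ≠ t.
F2: fails — w0Rw0, w0R²w2 but w0 ≠ w2.
F3: fails — sRt, sR²u but t ≠ u.
F4: ✓.
Valid on: F4.

F4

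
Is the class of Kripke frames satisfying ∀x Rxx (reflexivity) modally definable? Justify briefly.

Definable; □r → r defines it

This is a Sahlqvist condition; the T axiom □r → r defines it.
Suppose □r→r is valid. At any x set V(r)={w : Rxw}. Then □r holds at x, so r holds at x, i.e. Rxx.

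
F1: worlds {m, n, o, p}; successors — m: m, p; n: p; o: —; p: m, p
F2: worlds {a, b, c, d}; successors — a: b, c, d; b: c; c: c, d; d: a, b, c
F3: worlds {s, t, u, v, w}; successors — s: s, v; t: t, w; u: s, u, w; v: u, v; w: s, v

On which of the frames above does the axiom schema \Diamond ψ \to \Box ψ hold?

The schema corresponds to partial functionality: \forall x \forall y \forall z (Rxy \wedge Rxz \to y = z).
F1: fails — m sees both m and p.
F2: fails — a sees both b and c.
F3: fails — s sees both s and v.
Valid on no frame.

none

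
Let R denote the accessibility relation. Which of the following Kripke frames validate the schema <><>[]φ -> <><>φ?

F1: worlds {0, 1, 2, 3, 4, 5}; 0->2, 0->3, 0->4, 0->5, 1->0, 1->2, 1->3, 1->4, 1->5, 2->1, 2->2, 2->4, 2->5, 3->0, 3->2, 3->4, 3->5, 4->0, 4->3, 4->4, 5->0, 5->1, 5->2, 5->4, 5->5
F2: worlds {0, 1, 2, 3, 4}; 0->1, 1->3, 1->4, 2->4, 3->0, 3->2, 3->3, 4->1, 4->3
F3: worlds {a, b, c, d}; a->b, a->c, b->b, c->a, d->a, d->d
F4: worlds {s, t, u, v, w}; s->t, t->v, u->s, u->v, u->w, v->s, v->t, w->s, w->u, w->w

F1

This is the axiom for a generalized confluence (Geach) condition; its first-order frame correspondent is forall x forall y (x R^2 y -> exists w (yRw & x R^2 w)).
F1: holds.
F2: fails — 1R²2 but no w with 2Rw and 1R²w.
F3: fails — cR²c but no w with cRw and cR²w.
F4: fails — sR²v but no w* with vRw* and sR²w*.
Valid on: F1.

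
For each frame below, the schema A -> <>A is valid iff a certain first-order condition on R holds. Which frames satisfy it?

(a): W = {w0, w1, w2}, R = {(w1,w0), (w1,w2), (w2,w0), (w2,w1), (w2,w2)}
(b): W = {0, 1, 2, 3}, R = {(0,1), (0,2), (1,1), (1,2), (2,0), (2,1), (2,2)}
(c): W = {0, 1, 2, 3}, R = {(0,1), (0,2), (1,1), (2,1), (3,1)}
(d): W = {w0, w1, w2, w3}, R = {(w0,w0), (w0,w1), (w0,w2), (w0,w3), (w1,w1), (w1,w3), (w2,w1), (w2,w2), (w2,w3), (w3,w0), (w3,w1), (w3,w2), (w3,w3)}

(d)

Frame correspondent (Sahlqvist): forall x Rxx — i.e. reflexivity.
(a): fails — world w0 does not see itself.
(b): fails — world 0 does not see itself.
(c): fails — world 0 does not see itself.
(d): satisfies the condition.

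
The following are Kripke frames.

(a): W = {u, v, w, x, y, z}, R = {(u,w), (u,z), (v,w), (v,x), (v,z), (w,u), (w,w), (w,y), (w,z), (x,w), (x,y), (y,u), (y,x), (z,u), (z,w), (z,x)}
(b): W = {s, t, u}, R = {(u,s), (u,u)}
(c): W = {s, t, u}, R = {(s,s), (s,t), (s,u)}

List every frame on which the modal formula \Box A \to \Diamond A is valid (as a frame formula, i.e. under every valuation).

This is the axiom for seriality; its first-order frame correspondent is \forall x \exists y Rxy.
(a): condition met.
(b): fails — world s has no successor.
(c): fails — world t has no successor.
Valid on: (a).

(a)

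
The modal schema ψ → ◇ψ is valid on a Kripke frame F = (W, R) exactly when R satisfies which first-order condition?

Equivalently (dual form): □ψ → ψ.
Suppose □ψ→ψ is valid. At any x set V(ψ)={w : Rxw}. Then □ψ holds at x, so ψ holds at x, i.e. Rxx.
The converse is a direct semantic check.
So the correspondent is reflexivity.

reflexivity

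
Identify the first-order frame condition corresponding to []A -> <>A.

seriality: forall x exists y Rxy

Suppose □A→◇A is valid. At any x set V(A)=W. Then □A at x, so ◇A at x, so x has a successor.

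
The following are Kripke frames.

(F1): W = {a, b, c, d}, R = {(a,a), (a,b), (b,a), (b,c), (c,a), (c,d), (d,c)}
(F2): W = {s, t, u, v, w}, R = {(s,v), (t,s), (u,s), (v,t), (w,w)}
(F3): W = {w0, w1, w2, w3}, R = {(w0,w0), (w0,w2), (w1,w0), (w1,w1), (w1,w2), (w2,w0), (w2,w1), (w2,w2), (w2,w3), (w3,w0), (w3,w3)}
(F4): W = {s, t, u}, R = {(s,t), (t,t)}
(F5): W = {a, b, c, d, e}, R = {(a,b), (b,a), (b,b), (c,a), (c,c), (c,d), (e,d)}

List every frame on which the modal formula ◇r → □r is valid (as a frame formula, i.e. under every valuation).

(F2), (F4)

This is the axiom for partial functionality; its first-order frame correspondent is ∀x ∀y ∀z (Rxy ∧ Rxz → y = z).
(F1): fails — a sees both a and b.
(F2): condition met.
(F3): fails — w0 sees both w0 and w2.
(F4): condition met.
(F5): fails — b sees both a and b.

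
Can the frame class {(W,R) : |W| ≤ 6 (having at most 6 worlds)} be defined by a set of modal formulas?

If a class were modally definable it would be closed under disjoint unions (Goldblatt–Thomason).
Any modal formula valid on each of 7 disjoint one-world frames is valid on their disjoint union (validity is preserved under disjoint unions). Each one-world frame has |W|=1≤6, but the union has |W|=7.
So no modal formula (or set of formulas) defines exactly the |W|≤6 frames.

Not definable by any modal formula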